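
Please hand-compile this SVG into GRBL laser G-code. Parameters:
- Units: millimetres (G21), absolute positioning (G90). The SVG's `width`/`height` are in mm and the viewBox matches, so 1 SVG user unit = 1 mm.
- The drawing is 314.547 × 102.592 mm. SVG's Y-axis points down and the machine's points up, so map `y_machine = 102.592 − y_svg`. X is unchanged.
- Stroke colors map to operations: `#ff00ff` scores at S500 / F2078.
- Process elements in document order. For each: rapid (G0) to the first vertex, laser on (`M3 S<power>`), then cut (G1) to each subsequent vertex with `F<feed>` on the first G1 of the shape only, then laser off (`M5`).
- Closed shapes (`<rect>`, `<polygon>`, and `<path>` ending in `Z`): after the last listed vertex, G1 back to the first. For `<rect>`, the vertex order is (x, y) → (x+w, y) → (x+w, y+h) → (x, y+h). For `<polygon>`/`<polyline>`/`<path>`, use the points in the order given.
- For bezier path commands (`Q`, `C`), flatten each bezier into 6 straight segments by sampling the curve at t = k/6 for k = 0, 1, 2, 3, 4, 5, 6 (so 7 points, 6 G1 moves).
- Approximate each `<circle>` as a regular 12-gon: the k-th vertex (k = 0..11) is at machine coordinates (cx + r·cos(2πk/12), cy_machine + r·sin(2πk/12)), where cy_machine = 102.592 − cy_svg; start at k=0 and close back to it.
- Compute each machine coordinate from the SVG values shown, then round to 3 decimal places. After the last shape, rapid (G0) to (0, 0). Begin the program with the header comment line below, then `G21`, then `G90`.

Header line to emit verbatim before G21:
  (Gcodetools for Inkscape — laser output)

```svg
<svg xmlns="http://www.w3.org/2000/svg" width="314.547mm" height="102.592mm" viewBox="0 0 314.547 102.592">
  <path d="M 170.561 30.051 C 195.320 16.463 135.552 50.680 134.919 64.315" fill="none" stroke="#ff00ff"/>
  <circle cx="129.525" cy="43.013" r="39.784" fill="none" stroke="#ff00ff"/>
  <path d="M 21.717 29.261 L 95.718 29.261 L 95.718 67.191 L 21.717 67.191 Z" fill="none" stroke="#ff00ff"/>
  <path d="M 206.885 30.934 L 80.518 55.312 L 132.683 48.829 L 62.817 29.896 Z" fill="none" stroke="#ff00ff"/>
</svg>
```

(Gcodetools for Inkscape — laser output)
G21
G90
G0 X170.561 Y72.541
M3 S500
G1 X176.562 Y75.668 F2078
G1 X172.465 Y72.727
G1 X162.262 Y65.618
G1 X149.943 Y56.240
G1 X139.498 Y46.493
G1 X134.919 Y38.277
M5
G0 X169.309 Y59.579
M3 S500
G1 X163.979 Y79.471 F2078
G1 X149.417 Y94.033
G1 X129.525 Y99.363
G1 X109.633 Y94.033
G1 X95.071 Y79.471
G1 X89.741 Y59.579
G1 X95.071 Y39.687
G1 X109.633 Y25.125
G1 X129.525 Y19.795
G1 X149.417 Y25.125
G1 X163.979 Y39.687
G1 X169.309 Y59.579
M5
G0 X21.717 Y73.331
M3 S500
G1 X95.718 Y73.331 F2078
G1 X95.718 Y35.401
G1 X21.717 Y35.401
G1 X21.717 Y73.331
M5
G0 X206.885 Y71.658
M3 S500
G1 X80.518 Y47.280 F2078
G1 X132.683 Y53.763
G1 X62.817 Y72.696
G1 X206.885 Y71.658
M5
G0 X0.000 Y0.000

viewBox `0 0 314.547 102.592` with mm width/height → 1 unit = 1 mm. Flip: y_m = 102.592 − y_svg.

**Shape 1** — `<path>` cubic bezier, stroke `#ff00ff` → score (S500, F2078). Control points (SVG): P0=(170.561,30.051), P1=(195.320,16.463), P2=(135.552,50.680), P3=(134.919,64.315); sampled at t=k/6. Machine vertices: (170.561,72.541) → (176.562,75.668) → (172.465,72.727) → (162.262,65.618) → (149.943,56.240) → (139.498,46.493) → (134.919,38.277). Open path.

**Shape 2** — `<circle>` circle, stroke `#ff00ff` → score (S500, F2078). Machine vertices: (169.309,59.579) → (163.979,79.471) → (149.417,94.033) → (129.525,99.363) → (109.633,94.033) → (95.071,79.471) → (89.741,59.579) → (95.071,39.687) → (109.633,25.125) → (129.525,19.795) → (149.417,25.125) → (163.979,39.687) → (169.309,59.579). Closed: final G1 returns to the first vertex.

**Shape 3** — `<path>` rectangle, stroke `#ff00ff` → score (S500, F2078). Machine vertices: (21.717,73.331) → (95.718,73.331) → (95.718,35.401) → (21.717,35.401) → (21.717,73.331). Closed: final G1 returns to the first vertex.

**Shape 4** — `<path>` closed polygon, stroke `#ff00ff` → score (S500, F2078). Machine vertices: (206.885,71.658) → (80.518,47.280) → (132.683,53.763) → (62.817,72.696) → (206.885,71.658). Closed: final G1 returns to the first vertex.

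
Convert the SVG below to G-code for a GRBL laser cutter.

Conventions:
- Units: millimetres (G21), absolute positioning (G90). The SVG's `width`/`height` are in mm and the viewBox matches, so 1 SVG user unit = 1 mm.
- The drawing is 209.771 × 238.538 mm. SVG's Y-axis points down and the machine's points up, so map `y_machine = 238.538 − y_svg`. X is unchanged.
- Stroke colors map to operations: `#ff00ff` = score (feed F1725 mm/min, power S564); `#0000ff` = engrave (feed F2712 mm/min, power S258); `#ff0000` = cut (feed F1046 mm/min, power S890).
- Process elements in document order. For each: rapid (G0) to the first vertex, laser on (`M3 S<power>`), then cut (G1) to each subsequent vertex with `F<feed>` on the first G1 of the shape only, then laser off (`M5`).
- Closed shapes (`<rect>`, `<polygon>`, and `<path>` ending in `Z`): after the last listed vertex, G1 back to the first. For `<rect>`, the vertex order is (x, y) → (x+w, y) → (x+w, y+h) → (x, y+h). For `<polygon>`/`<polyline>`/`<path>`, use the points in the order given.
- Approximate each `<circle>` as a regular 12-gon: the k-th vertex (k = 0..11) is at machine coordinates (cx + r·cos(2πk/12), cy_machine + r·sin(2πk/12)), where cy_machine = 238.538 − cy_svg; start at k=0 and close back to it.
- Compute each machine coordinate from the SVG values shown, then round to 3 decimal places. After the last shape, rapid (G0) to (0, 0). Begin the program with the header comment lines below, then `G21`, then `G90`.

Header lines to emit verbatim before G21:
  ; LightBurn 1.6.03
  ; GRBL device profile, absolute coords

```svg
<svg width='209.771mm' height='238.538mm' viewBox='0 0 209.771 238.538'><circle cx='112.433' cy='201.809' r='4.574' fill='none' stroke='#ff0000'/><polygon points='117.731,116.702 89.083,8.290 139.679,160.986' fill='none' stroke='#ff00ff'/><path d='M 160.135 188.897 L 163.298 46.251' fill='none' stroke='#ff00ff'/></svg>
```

1 u = 1 mm; y_m = 238.538 − y.

[1] `<circle>` circle, #ff0000→cut S890 F1046: (117.007,36.729) → (116.394,39.016) → (114.720,40.690) → (112.433,41.303) → (110.146,40.690) → (108.472,39.016) → (107.859,36.729) → (108.472,34.442) → (110.146,32.768) → (112.433,32.155) → (114.720,32.768) → (116.394,34.442) → (117.007,36.729) (closed)

[2] `<polygon>` closed polygon, #ff00ff→score S564 F1725: (117.731,121.836) → (89.083,230.248) → (139.679,77.552) → (117.731,121.836) (closed)

[3] `<path>` line segment, #ff00ff→score S564 F1725: (160.135,49.641) → (163.298,192.287)

; LightBurn 1.6.03
; GRBL device profile, absolute coords
G21
G90
G0 X117.007 Y36.729
M3 S890
G1 X116.394 Y39.016 F1046
G1 X114.720 Y40.690
G1 X112.433 Y41.303
G1 X110.146 Y40.690
G1 X108.472 Y39.016
G1 X107.859 Y36.729
G1 X108.472 Y34.442
G1 X110.146 Y32.768
G1 X112.433 Y32.155
G1 X114.720 Y32.768
G1 X116.394 Y34.442
G1 X117.007 Y36.729
M5
G0 X117.731 Y121.836
M3 S564
G1 X89.083 Y230.248 F1725
G1 X139.679 Y77.552
G1 X117.731 Y121.836
M5
G0 X160.135 Y49.641
M3 S564
G1 X163.298 Y192.287 F1725
M5
G0 X0.000 Y0.000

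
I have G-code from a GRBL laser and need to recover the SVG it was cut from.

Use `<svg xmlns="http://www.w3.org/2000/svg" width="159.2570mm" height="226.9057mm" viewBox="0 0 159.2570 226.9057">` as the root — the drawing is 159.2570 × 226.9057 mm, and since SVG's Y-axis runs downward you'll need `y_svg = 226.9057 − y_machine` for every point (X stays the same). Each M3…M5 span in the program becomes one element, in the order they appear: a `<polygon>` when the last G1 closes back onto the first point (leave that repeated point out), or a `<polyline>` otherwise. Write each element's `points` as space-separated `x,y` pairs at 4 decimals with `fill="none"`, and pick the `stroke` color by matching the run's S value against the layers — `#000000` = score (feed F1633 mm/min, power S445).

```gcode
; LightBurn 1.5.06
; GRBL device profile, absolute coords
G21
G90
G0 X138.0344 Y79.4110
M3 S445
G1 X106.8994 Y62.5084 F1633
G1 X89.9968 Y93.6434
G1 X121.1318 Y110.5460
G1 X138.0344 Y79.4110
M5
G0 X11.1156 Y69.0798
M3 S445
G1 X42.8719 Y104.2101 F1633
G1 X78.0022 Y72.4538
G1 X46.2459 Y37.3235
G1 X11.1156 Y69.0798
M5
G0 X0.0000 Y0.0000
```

Machine Y-up, SVG Y-down with viewBox height 226.9057, so y_svg = 226.9057 − y_machine; X carries over. Every run uses S445, so all elements get stroke `#000000` (score).

Run 1: The run returns to its start, so emit a `<polygon>` with points (Y-flipped): 138.0344,147.4947 106.8994,164.3973 89.9968,133.2623 121.1318,116.3597.

Run 2: The run returns to its start, so emit a `<polygon>` with points (Y-flipped): 11.1156,157.8259 42.8719,122.6956 78.0022,154.4519 46.2459,189.5822.

<svg xmlns="http://www.w3.org/2000/svg" width="159.2570mm" height="226.9057mm" viewBox="0 0 159.2570 226.9057">
  <polygon points="138.0344,147.4947 106.8994,164.3973 89.9968,133.2623 121.1318,116.3597" fill="none" stroke="#000000"/>
  <polygon points="11.1156,157.8259 42.8719,122.6956 78.0022,154.4519 46.2459,189.5822" fill="none" stroke="#000000"/>
</svg>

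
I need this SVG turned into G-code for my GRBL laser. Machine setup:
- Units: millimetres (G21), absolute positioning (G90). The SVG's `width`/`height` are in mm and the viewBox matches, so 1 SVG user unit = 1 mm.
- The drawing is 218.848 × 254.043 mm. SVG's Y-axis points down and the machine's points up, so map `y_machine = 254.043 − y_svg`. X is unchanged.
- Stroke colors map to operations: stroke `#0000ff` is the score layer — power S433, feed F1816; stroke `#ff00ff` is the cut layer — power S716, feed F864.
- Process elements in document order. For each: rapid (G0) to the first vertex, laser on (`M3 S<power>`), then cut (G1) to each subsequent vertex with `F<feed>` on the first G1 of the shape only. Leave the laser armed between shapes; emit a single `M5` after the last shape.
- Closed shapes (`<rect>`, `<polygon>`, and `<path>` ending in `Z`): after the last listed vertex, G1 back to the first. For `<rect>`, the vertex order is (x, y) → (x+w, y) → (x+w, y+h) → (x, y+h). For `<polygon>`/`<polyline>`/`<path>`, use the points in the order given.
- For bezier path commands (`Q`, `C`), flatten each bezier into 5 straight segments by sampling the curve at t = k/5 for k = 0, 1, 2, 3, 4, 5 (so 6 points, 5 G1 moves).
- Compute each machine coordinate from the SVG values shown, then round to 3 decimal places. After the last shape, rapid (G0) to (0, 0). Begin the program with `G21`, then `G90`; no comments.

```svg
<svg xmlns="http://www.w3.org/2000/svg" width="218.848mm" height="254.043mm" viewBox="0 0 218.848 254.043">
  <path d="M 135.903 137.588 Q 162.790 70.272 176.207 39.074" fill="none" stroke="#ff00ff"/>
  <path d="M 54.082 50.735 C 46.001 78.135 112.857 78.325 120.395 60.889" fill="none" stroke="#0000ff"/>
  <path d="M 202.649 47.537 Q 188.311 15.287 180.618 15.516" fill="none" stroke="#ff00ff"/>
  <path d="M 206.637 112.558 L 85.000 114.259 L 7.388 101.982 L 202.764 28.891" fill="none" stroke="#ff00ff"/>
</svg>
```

G21
G90
G0 X135.903 Y116.455
M3 S716
G1 X146.119 Y141.937 F864
G1 X155.257 Y164.529
G1 X163.318 Y184.232
G1 X170.301 Y201.045
G1 X176.207 Y214.969
G0 X54.082 Y203.308
M3 S433
G1 X57.152 Y190.057 F1816
G1 X71.762 Y182.875
G1 X91.469 Y181.305
G1 X109.828 Y184.884
G1 X120.395 Y193.154
G0 X202.649 Y206.506
M3 S716
G1 X197.180 Y218.107 F864
G1 X192.242 Y227.109
G1 X187.836 Y233.514
G1 X183.961 Y237.319
G1 X180.618 Y238.527
G0 X206.637 Y141.485
M3 S716
G1 X85.000 Y139.784 F864
G1 X7.388 Y152.061
G1 X202.764 Y225.152
M5
G0 X0.000 Y0.000

viewBox `0 0 218.848 254.043` with mm width/height → 1 unit = 1 mm. Flip: y_m = 254.043 − y_svg.

**Shape 1** — `<path>` quadratic bezier, stroke `#ff00ff` → cut (S716, F864). Control points (SVG): P0=(135.903,137.588), P1=(162.790,70.272), P2=(176.207,39.074); sampled at t=k/5. Machine vertices: (135.903,116.455) → (146.119,141.937) → (155.257,164.529) → (163.318,184.232) → (170.301,201.045) → (176.207,214.969). Open path.

**Shape 2** — `<path>` cubic bezier, stroke `#0000ff` → score (S433, F1816). Control points (SVG): P0=(54.082,50.735), P1=(46.001,78.135), P2=(112.857,78.325), P3=(120.395,60.889); sampled at t=k/5. Machine vertices: (54.082,203.308) → (57.152,190.057) → (71.762,182.875) → (91.469,181.305) → (109.828,184.884) → (120.395,193.154). Open path.

**Shape 3** — `<path>` quadratic bezier, stroke `#ff00ff` → cut (S716, F864). Control points (SVG): P0=(202.649,47.537), P1=(188.311,15.287), P2=(180.618,15.516); sampled at t=k/5. Machine vertices: (202.649,206.506) → (197.180,218.107) → (192.242,227.109) → (187.836,233.514) → (183.961,237.319) → (180.618,238.527). Open path.

**Shape 4** — `<path>` open polyline, stroke `#ff00ff` → cut (S716, F864). Machine vertices: (206.637,141.485) → (85.000,139.784) → (7.388,152.061) → (202.764,225.152). Open path.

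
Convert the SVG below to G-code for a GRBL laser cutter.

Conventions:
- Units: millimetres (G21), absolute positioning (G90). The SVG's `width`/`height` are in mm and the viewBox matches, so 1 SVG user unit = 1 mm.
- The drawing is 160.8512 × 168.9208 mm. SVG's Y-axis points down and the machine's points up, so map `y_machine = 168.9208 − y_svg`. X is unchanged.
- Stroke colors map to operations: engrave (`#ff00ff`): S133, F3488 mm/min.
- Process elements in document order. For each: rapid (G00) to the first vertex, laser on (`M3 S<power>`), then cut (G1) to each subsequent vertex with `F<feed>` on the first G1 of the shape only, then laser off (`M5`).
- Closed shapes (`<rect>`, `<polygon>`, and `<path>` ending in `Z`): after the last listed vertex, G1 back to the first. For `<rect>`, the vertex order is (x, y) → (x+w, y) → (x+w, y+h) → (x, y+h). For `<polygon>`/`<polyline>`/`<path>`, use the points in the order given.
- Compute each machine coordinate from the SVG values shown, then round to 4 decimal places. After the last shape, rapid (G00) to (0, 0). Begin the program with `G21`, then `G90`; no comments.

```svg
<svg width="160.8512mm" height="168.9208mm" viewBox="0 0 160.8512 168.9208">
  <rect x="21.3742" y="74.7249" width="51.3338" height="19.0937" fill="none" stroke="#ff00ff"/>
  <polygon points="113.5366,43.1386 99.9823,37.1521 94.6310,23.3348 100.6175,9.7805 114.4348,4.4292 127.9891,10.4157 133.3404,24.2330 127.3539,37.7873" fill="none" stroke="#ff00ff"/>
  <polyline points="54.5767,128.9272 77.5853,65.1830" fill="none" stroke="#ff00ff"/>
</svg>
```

viewBox `0 0 160.8512 168.9208` with mm width/height → 1 unit = 1 mm. Flip: y_m = 168.9208 − y_svg.

**Shape 1** — `<rect>` rectangle, stroke `#ff00ff` → engrave (S133, F3488). Machine vertices: (21.3742,94.1959) → (72.7080,94.1959) → (72.7080,75.1022) → (21.3742,75.1022) → (21.3742,94.1959). Closed: final G1 returns to the first vertex.

**Shape 2** — `<polygon>` regular polygon, stroke `#ff00ff` → engrave (S133, F3488). Machine vertices: (113.5366,125.7822) → (99.9823,131.7687) → (94.6310,145.5860) → (100.6175,159.1403) → (114.4348,164.4916) → (127.9891,158.5051) → (133.3404,144.6878) → (127.3539,131.1335) → (113.5366,125.7822). Closed: final G1 returns to the first vertex.

**Shape 3** — `<polyline>` line segment, stroke `#ff00ff` → engrave (S133, F3488). Machine vertices: (54.5767,39.9936) → (77.5853,103.7378). Open path.

G21
G90
G00 X21.3742 Y94.1959
M3 S133
G1 X72.7080 Y94.1959 F3488
G1 X72.7080 Y75.1022
G1 X21.3742 Y75.1022
G1 X21.3742 Y94.1959
M5
G00 X113.5366 Y125.7822
M3 S133
G1 X99.9823 Y131.7687 F3488
G1 X94.6310 Y145.5860
G1 X100.6175 Y159.1403
G1 X114.4348 Y164.4916
G1 X127.9891 Y158.5051
G1 X133.3404 Y144.6878
G1 X127.3539 Y131.1335
G1 X113.5366 Y125.7822
M5
G00 X54.5767 Y39.9936
M3 S133
G1 X77.5853 Y103.7378 F3488
M5
G00 X0.0000 Y0.0000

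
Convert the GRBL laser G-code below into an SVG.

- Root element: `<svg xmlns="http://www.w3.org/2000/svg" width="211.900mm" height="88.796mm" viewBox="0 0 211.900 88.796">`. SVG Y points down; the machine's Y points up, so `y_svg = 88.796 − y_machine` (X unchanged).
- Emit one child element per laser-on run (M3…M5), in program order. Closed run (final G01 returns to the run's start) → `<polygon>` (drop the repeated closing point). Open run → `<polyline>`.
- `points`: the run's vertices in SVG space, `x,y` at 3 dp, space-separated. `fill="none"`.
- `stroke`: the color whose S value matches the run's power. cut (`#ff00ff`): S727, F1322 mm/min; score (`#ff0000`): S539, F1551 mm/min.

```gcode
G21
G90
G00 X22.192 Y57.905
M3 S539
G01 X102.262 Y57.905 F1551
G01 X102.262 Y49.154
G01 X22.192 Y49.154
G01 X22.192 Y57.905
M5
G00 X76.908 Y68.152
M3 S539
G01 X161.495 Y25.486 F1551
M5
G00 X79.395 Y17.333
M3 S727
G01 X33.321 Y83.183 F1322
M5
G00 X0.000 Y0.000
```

<svg xmlns="http://www.w3.org/2000/svg" width="211.900mm" height="88.796mm" viewBox="0 0 211.900 88.796">
  <polygon points="22.192,30.891 102.262,30.891 102.262,39.642 22.192,39.642" fill="none" stroke="#ff0000"/>
  <polyline points="76.908,20.644 161.495,63.310" fill="none" stroke="#ff0000"/>
  <polyline points="79.395,71.463 33.321,5.613" fill="none" stroke="#ff00ff"/>
</svg>

Machine Y-up, SVG Y-down with viewBox height 88.796, so y_svg = 88.796 − y_machine; X carries over.

Run 1: the run's S539 means `#ff0000` (score). The run returns to its start, so emit a `<polygon>` with points (Y-flipped): 22.192,30.891 102.262,30.891 102.262,39.642 22.192,39.642.

Run 2: the run's S539 means `#ff0000` (score). The run is open, so emit a `<polyline>` with points (Y-flipped): 76.908,20.644 161.495,63.310.

Run 3: the run's S727 means `#ff00ff` (cut). The run is open, so emit a `<polyline>` with points (Y-flipped): 79.395,71.463 33.321,5.613.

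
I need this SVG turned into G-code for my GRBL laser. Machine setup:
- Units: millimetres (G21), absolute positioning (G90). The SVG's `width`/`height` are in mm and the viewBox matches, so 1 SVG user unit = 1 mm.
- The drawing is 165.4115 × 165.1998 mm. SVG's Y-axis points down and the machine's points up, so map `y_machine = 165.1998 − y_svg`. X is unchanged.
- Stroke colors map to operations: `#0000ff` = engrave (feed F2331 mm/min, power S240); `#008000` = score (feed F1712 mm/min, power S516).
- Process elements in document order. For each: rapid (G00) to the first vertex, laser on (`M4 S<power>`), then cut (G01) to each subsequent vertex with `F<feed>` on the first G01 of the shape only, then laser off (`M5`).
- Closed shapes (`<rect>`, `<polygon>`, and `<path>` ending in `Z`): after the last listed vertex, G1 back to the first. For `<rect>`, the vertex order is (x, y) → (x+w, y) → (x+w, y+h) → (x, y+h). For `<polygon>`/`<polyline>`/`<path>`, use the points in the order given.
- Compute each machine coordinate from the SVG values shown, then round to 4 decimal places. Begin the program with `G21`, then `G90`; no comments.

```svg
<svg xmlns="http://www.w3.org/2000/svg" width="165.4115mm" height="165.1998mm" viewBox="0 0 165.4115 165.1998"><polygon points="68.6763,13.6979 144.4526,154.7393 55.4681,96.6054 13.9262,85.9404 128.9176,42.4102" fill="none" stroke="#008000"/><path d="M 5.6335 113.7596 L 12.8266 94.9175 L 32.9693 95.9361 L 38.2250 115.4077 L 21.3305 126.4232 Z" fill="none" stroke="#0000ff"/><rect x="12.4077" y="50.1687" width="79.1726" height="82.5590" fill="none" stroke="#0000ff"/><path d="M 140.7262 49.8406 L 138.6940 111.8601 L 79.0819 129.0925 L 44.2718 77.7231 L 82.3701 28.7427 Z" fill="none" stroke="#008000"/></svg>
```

G21
G90
G00 X68.6763 Y151.5019
M4 S516
G01 X144.4526 Y10.4605 F1712
G01 X55.4681 Y68.5944
G01 X13.9262 Y79.2594
G01 X128.9176 Y122.7896
G01 X68.6763 Y151.5019
M5
G00 X5.6335 Y51.4402
M4 S240
G01 X12.8266 Y70.2823 F2331
G01 X32.9693 Y69.2637
G01 X38.2250 Y49.7921
G01 X21.3305 Y38.7766
G01 X5.6335 Y51.4402
M5
G00 X12.4077 Y115.0311
M4 S240
G01 X91.5803 Y115.0311 F2331
G01 X91.5803 Y32.4721
G01 X12.4077 Y32.4721
G01 X12.4077 Y115.0311
M5
G00 X140.7262 Y115.3592
M4 S516
G01 X138.6940 Y53.3397 F1712
G01 X79.0819 Y36.1073
G01 X44.2718 Y87.4767
G01 X82.3701 Y136.4571
G01 X140.7262 Y115.3592
M5

viewBox `0 0 165.4115 165.1998` with mm width/height → 1 unit = 1 mm. Flip: y_m = 165.1998 − y_svg.

**Shape 1** — `<polygon>` closed polygon, stroke `#008000` → score (S516, F1712). Machine vertices: (68.6763,151.5019) → (144.4526,10.4605) → (55.4681,68.5944) → (13.9262,79.2594) → (128.9176,122.7896) → (68.6763,151.5019). Closed: final G1 returns to the first vertex.

**Shape 2** — `<path>` regular polygon, stroke `#0000ff` → engrave (S240, F2331). Machine vertices: (5.6335,51.4402) → (12.8266,70.2823) → (32.9693,69.2637) → (38.2250,49.7921) → (21.3305,38.7766) → (5.6335,51.4402). Closed: final G1 returns to the first vertex.

**Shape 3** — `<rect>` rectangle, stroke `#0000ff` → engrave (S240, F2331). Machine vertices: (12.4077,115.0311) → (91.5803,115.0311) → (91.5803,32.4721) → (12.4077,32.4721) → (12.4077,115.0311). Closed: final G1 returns to the first vertex.

**Shape 4** — `<path>` regular polygon, stroke `#008000` → score (S516, F1712). Machine vertices: (140.7262,115.3592) → (138.6940,53.3397) → (79.0819,36.1073) → (44.2718,87.4767) → (82.3701,136.4571) → (140.7262,115.3592). Closed: final G1 returns to the first vertex.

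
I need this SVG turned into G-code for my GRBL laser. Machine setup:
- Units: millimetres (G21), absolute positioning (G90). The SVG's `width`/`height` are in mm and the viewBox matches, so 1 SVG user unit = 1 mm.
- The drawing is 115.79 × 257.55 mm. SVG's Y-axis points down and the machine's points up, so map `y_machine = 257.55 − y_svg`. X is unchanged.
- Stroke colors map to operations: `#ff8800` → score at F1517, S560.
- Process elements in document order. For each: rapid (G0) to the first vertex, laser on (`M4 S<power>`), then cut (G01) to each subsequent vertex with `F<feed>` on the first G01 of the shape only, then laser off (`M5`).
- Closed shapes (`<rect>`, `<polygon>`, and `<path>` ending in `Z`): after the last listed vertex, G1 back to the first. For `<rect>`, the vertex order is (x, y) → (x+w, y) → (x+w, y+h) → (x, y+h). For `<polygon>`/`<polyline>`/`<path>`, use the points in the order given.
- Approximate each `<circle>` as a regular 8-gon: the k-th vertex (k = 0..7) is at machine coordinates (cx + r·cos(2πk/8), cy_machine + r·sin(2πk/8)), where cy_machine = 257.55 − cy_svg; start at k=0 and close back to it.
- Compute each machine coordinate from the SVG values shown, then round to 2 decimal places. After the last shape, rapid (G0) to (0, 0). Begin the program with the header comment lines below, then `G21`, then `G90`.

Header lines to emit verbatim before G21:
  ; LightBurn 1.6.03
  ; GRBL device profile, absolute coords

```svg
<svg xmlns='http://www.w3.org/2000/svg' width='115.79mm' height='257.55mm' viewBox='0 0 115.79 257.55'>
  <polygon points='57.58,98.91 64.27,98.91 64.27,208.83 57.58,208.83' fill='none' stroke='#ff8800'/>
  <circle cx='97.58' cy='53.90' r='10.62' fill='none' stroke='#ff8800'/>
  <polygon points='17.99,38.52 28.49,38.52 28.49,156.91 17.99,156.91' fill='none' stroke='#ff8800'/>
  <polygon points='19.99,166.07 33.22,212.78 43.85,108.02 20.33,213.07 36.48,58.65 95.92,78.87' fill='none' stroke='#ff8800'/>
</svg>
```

; LightBurn 1.6.03
; GRBL device profile, absolute coords
G21
G90
G0 X57.58 Y158.64
M4 S560
G01 X64.27 Y158.64 F1517
G01 X64.27 Y48.72
G01 X57.58 Y48.72
G01 X57.58 Y158.64
M5
G0 X108.20 Y203.65
M4 S560
G01 X105.09 Y211.16 F1517
G01 X97.58 Y214.27
G01 X90.07 Y211.16
G01 X86.96 Y203.65
G01 X90.07 Y196.14
G01 X97.58 Y193.03
G01 X105.09 Y196.14
G01 X108.20 Y203.65
M5
G0 X17.99 Y219.03
M4 S560
G01 X28.49 Y219.03 F1517
G01 X28.49 Y100.64
G01 X17.99 Y100.64
G01 X17.99 Y219.03
M5
G0 X19.99 Y91.48
M4 S560
G01 X33.22 Y44.77 F1517
G01 X43.85 Y149.53
G01 X20.33 Y44.48
G01 X36.48 Y198.90
G01 X95.92 Y178.68
G01 X19.99 Y91.48
M5
G0 X0.00 Y0.00

viewBox `0 0 115.79 257.55` with mm width/height → 1 unit = 1 mm. Flip: y_m = 257.55 − y_svg.

**Shape 1** — `<polygon>` rectangle, stroke `#ff8800` → score (S560, F1517). Machine vertices: (57.58,158.64) → (64.27,158.64) → (64.27,48.72) → (57.58,48.72) → (57.58,158.64). Closed: final G1 returns to the first vertex.

**Shape 2** — `<circle>` circle, stroke `#ff8800` → score (S560, F1517). Machine vertices: (108.20,203.65) → (105.09,211.16) → (97.58,214.27) → (90.07,211.16) → (86.96,203.65) → (90.07,196.14) → (97.58,193.03) → (105.09,196.14) → (108.20,203.65). Closed: final G1 returns to the first vertex.

**Shape 3** — `<polygon>` rectangle, stroke `#ff8800` → score (S560, F1517). Machine vertices: (17.99,219.03) → (28.49,219.03) → (28.49,100.64) → (17.99,100.64) → (17.99,219.03). Closed: final G1 returns to the first vertex.

**Shape 4** — `<polygon>` closed polygon, stroke `#ff8800` → score (S560, F1517). Machine vertices: (19.99,91.48) → (33.22,44.77) → (43.85,149.53) → (20.33,44.48) → (36.48,198.90) → (95.92,178.68) → (19.99,91.48). Closed: final G1 returns to the first vertex.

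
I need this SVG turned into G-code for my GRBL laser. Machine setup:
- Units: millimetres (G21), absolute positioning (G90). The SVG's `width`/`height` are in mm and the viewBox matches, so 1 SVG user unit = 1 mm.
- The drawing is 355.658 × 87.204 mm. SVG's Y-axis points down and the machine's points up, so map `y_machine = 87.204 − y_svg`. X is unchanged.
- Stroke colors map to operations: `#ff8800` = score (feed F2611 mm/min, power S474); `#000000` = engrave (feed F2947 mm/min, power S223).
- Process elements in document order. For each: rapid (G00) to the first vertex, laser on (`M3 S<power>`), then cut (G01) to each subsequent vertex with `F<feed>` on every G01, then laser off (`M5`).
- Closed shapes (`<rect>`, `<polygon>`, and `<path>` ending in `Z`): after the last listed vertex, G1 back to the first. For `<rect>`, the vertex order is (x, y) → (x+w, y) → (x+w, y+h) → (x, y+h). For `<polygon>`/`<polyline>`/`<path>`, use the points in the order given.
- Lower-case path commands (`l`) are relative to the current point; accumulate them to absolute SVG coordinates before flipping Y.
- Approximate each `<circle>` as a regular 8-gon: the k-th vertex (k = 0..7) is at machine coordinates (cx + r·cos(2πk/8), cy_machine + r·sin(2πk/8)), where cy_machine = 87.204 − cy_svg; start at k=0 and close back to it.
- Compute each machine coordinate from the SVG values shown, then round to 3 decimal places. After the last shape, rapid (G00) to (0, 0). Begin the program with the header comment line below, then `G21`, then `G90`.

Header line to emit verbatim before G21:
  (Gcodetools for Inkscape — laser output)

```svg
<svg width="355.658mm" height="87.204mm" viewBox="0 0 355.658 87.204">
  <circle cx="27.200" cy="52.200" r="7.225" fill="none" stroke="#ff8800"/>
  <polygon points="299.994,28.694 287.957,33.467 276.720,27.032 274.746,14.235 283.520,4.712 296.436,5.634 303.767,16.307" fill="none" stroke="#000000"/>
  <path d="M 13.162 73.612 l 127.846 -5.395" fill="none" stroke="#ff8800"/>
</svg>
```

(Gcodetools for Inkscape — laser output)
G21
G90
G00 X34.425 Y35.004
M3 S474
G01 X32.309 Y40.113 F2611
G01 X27.200 Y42.229 F2611
G01 X22.091 Y40.113 F2611
G01 X19.975 Y35.004 F2611
G01 X22.091 Y29.895 F2611
G01 X27.200 Y27.779 F2611
G01 X32.309 Y29.895 F2611
G01 X34.425 Y35.004 F2611
M5
G00 X299.994 Y58.510
M3 S223
G01 X287.957 Y53.737 F2947
G01 X276.720 Y60.172 F2947
G01 X274.746 Y72.969 F2947
G01 X283.520 Y82.492 F2947
G01 X296.436 Y81.570 F2947
G01 X303.767 Y70.897 F2947
G01 X299.994 Y58.510 F2947
M5
G00 X13.162 Y13.592
M3 S474
G01 X141.008 Y18.987 F2611
M5
G00 X0.000 Y0.000

Since the viewBox matches the mm dimensions, user units are millimetres directly. The only transform is the Y-flip y_m = 87.204 − y_svg.

Shape 1 is a circle drawn with `<circle>`. Its stroke #ff8800 means score at S474, F2611. After flipping Y the toolpath is (34.425,35.004) → (32.309,40.113) → (27.200,42.229) → (22.091,40.113) → (19.975,35.004) → (22.091,29.895) → (27.200,27.779) → (32.309,29.895) → (34.425,35.004), returning to the start.

Shape 2 is a regular polygon drawn with `<polygon>`. Its stroke #000000 means engrave at S223, F2947. After flipping Y the toolpath is (299.994,58.510) → (287.957,53.737) → (276.720,60.172) → (274.746,72.969) → (283.520,82.492) → (296.436,81.570) → (303.767,70.897) → (299.994,58.510), returning to the start.

Shape 3 is a line segment drawn with `<path>`. Its stroke #ff8800 means score at S474, F2611. After flipping Y the toolpath is (13.162,13.592) → (141.008,18.987).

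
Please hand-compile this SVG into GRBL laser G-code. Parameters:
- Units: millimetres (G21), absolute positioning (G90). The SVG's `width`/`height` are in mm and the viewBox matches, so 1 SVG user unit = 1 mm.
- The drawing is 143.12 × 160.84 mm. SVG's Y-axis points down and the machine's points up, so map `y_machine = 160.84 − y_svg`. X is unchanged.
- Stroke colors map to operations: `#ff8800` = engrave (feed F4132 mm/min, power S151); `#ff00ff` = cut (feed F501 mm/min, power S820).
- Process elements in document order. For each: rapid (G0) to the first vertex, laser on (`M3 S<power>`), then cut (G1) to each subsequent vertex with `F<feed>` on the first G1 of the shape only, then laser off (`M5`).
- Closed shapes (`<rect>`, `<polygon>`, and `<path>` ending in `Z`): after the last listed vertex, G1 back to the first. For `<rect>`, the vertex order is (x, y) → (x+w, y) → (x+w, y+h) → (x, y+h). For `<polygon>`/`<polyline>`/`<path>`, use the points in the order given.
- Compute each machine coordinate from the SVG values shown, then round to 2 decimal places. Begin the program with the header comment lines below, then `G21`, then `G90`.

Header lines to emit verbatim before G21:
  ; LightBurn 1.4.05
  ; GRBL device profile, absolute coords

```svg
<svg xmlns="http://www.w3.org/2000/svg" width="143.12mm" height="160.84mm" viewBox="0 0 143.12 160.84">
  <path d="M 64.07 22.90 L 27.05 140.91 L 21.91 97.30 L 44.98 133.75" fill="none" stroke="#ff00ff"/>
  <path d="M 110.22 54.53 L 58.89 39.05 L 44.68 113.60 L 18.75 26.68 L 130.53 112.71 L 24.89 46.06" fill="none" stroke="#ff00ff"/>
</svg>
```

Since the viewBox matches the mm dimensions, user units are millimetres directly. The only transform is the Y-flip y_m = 160.84 − y_svg.

Shape 1 is a open polyline drawn with `<path>`. Its stroke #ff00ff means cut at S820, F501. After flipping Y the toolpath is (64.07,137.94) → (27.05,19.93) → (21.91,63.54) → (44.98,27.09).

Shape 2 is a open polyline drawn with `<path>`. Its stroke #ff00ff means cut at S820, F501. After flipping Y the toolpath is (110.22,106.31) → (58.89,121.79) → (44.68,47.24) → (18.75,134.16) → (130.53,48.13) → (24.89,114.78).

; LightBurn 1.4.05
; GRBL device profile, absolute coords
G21
G90
G0 X64.07 Y137.94
M3 S820
G1 X27.05 Y19.93 F501
G1 X21.91 Y63.54
G1 X44.98 Y27.09
M5
G0 X110.22 Y106.31
M3 S820
G1 X58.89 Y121.79 F501
G1 X44.68 Y47.24
G1 X18.75 Y134.16
G1 X130.53 Y48.13
G1 X24.89 Y114.78
M5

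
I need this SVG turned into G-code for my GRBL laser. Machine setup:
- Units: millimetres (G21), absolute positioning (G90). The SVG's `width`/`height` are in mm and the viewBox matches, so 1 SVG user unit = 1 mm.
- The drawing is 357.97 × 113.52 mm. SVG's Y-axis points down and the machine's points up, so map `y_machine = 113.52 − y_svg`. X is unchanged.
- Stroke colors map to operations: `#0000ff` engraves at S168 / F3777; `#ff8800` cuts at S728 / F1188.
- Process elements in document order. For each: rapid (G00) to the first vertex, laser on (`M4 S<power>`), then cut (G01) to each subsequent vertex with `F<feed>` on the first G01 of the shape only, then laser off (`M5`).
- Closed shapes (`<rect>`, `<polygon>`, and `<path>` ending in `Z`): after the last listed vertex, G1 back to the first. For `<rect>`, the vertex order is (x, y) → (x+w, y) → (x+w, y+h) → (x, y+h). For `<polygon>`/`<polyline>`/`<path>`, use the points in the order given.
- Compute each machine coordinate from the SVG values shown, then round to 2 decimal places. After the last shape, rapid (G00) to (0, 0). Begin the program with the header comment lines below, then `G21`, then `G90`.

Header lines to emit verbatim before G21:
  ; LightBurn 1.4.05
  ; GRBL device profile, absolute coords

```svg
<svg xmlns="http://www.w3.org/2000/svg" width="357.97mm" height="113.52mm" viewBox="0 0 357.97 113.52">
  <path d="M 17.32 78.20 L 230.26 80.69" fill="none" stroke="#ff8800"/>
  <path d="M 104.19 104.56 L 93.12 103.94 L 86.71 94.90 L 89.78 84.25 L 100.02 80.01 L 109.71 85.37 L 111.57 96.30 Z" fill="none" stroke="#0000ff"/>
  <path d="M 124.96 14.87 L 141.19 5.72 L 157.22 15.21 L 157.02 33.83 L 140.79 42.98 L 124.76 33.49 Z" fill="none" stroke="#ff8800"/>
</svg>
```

viewBox `0 0 357.97 113.52` with mm width/height → 1 unit = 1 mm. Flip: y_m = 113.52 − y_svg.

**Shape 1** — `<path>` line segment, stroke `#ff8800` → cut (S728, F1188). Machine vertices: (17.32,35.32) → (230.26,32.83). Open path.

**Shape 2** — `<path>` regular polygon, stroke `#0000ff` → engrave (S168, F3777). Machine vertices: (104.19,8.96) → (93.12,9.58) → (86.71,18.62) → (89.78,29.27) → (100.02,33.51) → (109.71,28.15) → (111.57,17.22) → (104.19,8.96). Closed: final G1 returns to the first vertex.

**Shape 3** — `<path>` regular polygon, stroke `#ff8800` → cut (S728, F1188). Machine vertices: (124.96,98.65) → (141.19,107.80) → (157.22,98.31) → (157.02,79.69) → (140.79,70.54) → (124.76,80.03) → (124.96,98.65). Closed: final G1 returns to the first vertex.

; LightBurn 1.4.05
; GRBL device profile, absolute coords
G21
G90
G00 X17.32 Y35.32
M4 S728
G01 X230.26 Y32.83 F1188
M5
G00 X104.19 Y8.96
M4 S168
G01 X93.12 Y9.58 F3777
G01 X86.71 Y18.62
G01 X89.78 Y29.27
G01 X100.02 Y33.51
G01 X109.71 Y28.15
G01 X111.57 Y17.22
G01 X104.19 Y8.96
M5
G00 X124.96 Y98.65
M4 S728
G01 X141.19 Y107.80 F1188
G01 X157.22 Y98.31
G01 X157.02 Y79.69
G01 X140.79 Y70.54
G01 X124.76 Y80.03
G01 X124.96 Y98.65
M5
G00 X0.00 Y0.00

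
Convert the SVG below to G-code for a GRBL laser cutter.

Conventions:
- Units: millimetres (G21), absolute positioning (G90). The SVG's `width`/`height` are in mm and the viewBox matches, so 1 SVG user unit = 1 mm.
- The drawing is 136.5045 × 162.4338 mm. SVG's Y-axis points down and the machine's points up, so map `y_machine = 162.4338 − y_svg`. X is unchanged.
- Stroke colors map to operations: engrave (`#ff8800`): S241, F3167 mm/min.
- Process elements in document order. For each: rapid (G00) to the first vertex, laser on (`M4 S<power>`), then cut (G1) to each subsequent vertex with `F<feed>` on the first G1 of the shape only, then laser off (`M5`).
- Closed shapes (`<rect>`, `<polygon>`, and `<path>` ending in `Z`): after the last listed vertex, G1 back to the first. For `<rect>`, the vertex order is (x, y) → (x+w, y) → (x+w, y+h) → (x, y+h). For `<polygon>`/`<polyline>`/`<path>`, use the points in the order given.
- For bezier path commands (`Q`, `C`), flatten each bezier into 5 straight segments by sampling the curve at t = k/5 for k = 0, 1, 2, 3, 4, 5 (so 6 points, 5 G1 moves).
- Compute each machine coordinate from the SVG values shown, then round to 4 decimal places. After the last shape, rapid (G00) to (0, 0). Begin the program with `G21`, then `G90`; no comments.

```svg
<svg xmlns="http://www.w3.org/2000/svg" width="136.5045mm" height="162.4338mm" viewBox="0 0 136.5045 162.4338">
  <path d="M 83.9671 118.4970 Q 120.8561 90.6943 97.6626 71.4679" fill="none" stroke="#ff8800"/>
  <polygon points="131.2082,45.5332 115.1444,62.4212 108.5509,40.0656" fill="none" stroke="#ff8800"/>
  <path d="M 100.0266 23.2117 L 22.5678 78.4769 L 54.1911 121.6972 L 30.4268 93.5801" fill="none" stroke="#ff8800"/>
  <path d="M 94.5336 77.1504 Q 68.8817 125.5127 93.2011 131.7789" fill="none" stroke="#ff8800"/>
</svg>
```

G21
G90
G00 X83.9671 Y43.9368
M4 S241
G1 X96.3194 Y54.7148 F3167
G1 X103.8651 Y64.8068
G1 X106.6042 Y74.2126
G1 X104.5367 Y82.9323
G1 X97.6626 Y90.9659
M5
G00 X131.2082 Y116.9006
M4 S241
G1 X115.1444 Y100.0126 F3167
G1 X108.5509 Y122.3682
G1 X131.2082 Y116.9006
M5
G00 X100.0266 Y139.2221
M4 S241
G1 X22.5678 Y83.9569 F3167
G1 X54.1911 Y40.7366
G1 X30.4268 Y68.8537
M5
G00 X94.5336 Y85.2834
M4 S241
G1 X86.2717 Y67.6223 F3167
G1 X82.0075 Y53.3289
G1 X81.7410 Y42.4032
G1 X85.4722 Y34.8452
G1 X93.2011 Y30.6549
M5
G00 X0.0000 Y0.0000

viewBox `0 0 136.5045 162.4338` with mm width/height → 1 unit = 1 mm. Flip: y_m = 162.4338 − y_svg.

**Shape 1** — `<path>` quadratic bezier, stroke `#ff8800` → engrave (S241, F3167). Control points (SVG): P0=(83.9671,118.4970), P1=(120.8561,90.6943), P2=(97.6626,71.4679); sampled at t=k/5. Machine vertices: (83.9671,43.9368) → (96.3194,54.7148) → (103.8651,64.8068) → (106.6042,74.2126) → (104.5367,82.9323) → (97.6626,90.9659). Open path.

**Shape 2** — `<polygon>` regular polygon, stroke `#ff8800` → engrave (S241, F3167). Machine vertices: (131.2082,116.9006) → (115.1444,100.0126) → (108.5509,122.3682) → (131.2082,116.9006). Closed: final G1 returns to the first vertex.

**Shape 3** — `<path>` open polyline, stroke `#ff8800` → engrave (S241, F3167). Machine vertices: (100.0266,139.2221) → (22.5678,83.9569) → (54.1911,40.7366) → (30.4268,68.8537). Open path.

**Shape 4** — `<path>` quadratic bezier, stroke `#ff8800` → engrave (S241, F3167). Control points (SVG): P0=(94.5336,77.1504), P1=(68.8817,125.5127), P2=(93.2011,131.7789); sampled at t=k/5. Machine vertices: (94.5336,85.2834) → (86.2717,67.6223) → (82.0075,53.3289) → (81.7410,42.4032) → (85.4722,34.8452) → (93.2011,30.6549). Open path.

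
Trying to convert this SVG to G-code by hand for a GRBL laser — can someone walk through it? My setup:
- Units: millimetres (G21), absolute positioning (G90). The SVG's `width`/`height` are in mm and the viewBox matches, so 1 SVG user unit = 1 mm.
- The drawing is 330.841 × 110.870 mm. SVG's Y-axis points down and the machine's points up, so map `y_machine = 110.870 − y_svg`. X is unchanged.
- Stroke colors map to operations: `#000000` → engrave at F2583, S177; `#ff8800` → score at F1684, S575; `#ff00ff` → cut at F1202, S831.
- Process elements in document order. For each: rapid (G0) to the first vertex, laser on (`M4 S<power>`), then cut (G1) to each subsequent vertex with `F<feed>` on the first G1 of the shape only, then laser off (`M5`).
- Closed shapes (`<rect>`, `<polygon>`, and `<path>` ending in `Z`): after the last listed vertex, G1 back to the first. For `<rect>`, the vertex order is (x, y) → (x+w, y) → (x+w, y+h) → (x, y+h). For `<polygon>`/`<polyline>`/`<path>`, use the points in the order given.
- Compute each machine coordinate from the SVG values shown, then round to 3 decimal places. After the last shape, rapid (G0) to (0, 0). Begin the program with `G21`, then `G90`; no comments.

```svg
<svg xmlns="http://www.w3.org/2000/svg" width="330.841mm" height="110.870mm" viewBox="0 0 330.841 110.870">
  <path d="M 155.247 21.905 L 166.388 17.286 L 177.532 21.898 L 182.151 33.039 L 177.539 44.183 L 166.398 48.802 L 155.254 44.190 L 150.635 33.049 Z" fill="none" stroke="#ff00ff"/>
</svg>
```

G21
G90
G0 X155.247 Y88.965
M4 S831
G1 X166.388 Y93.584 F1202
G1 X177.532 Y88.972
G1 X182.151 Y77.831
G1 X177.539 Y66.687
G1 X166.398 Y62.068
G1 X155.254 Y66.680
G1 X150.635 Y77.821
G1 X155.247 Y88.965
M5
G0 X0.000 Y0.000

1 u = 1 mm; y_m = 110.870 − y.

[1] `<path>` regular polygon, #ff00ff→cut S831 F1202: (155.247,88.965) → (166.388,93.584) → (177.532,88.972) → (182.151,77.831) → (177.539,66.687) → (166.398,62.068) → (155.254,66.680) → (150.635,77.821) → (155.247,88.965) (closed)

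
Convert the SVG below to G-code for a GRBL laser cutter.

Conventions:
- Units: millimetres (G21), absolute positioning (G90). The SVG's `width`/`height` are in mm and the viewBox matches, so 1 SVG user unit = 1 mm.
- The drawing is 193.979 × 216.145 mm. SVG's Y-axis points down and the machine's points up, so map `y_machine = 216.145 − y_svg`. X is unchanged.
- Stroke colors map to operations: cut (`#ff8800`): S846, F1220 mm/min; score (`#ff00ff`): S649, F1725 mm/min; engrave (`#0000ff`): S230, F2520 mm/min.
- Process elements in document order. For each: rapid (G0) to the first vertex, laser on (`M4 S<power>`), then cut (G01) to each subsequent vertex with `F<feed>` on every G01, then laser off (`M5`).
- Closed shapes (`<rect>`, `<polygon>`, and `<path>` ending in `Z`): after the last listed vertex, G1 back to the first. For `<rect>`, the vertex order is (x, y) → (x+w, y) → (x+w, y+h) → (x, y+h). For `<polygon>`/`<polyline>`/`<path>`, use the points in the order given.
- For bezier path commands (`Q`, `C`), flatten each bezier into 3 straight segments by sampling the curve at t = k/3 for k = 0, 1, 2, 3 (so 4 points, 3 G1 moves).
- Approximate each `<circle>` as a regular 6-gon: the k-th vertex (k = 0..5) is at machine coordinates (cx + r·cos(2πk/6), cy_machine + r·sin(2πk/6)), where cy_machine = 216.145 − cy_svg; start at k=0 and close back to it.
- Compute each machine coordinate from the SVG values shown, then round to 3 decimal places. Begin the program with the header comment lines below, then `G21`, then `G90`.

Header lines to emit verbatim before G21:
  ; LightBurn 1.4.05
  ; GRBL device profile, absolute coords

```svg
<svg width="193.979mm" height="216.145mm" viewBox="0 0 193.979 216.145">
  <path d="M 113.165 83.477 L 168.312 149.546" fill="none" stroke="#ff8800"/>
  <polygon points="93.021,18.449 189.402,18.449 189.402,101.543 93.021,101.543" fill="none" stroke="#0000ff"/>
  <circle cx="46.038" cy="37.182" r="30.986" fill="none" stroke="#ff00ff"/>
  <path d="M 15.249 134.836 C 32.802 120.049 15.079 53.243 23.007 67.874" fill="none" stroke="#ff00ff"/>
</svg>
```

Since the viewBox matches the mm dimensions, user units are millimetres directly. The only transform is the Y-flip y_m = 216.145 − y_svg.

Shape 1 is a line segment drawn with `<path>`. Its stroke #ff8800 means cut at S846, F1220. After flipping Y the toolpath is (113.165,132.668) → (168.312,66.599).

Shape 2 is a rectangle drawn with `<polygon>`. Its stroke #0000ff means engrave at S230, F2520. After flipping Y the toolpath is (93.021,197.696) → (189.402,197.696) → (189.402,114.602) → (93.021,114.602) → (93.021,197.696), returning to the start.

Shape 3 is a circle drawn with `<circle>`. Its stroke #ff00ff means score at S649, F1725. After flipping Y the toolpath is (77.024,178.963) → (61.531,205.798) → (30.545,205.798) → (15.052,178.963) → (30.545,152.128) → (61.531,152.128) → (77.024,178.963), returning to the start.

Shape 4 is a cubic bezier drawn with `<path>`. Its stroke #ff00ff means score at S649, F1725. After flipping Y the toolpath is (15.249,81.309) → (23.300,108.493) → (21.373,140.699) → (23.007,148.271).

; LightBurn 1.4.05
; GRBL device profile, absolute coords
G21
G90
G0 X113.165 Y132.668
M4 S846
G01 X168.312 Y66.599 F1220
M5
G0 X93.021 Y197.696
M4 S230
G01 X189.402 Y197.696 F2520
G01 X189.402 Y114.602 F2520
G01 X93.021 Y114.602 F2520
G01 X93.021 Y197.696 F2520
M5
G0 X77.024 Y178.963
M4 S649
G01 X61.531 Y205.798 F1725
G01 X30.545 Y205.798 F1725
G01 X15.052 Y178.963 F1725
G01 X30.545 Y152.128 F1725
G01 X61.531 Y152.128 F1725
G01 X77.024 Y178.963 F1725
M5
G0 X15.249 Y81.309
M4 S649
G01 X23.300 Y108.493 F1725
G01 X21.373 Y140.699 F1725
G01 X23.007 Y148.271 F1725
M5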